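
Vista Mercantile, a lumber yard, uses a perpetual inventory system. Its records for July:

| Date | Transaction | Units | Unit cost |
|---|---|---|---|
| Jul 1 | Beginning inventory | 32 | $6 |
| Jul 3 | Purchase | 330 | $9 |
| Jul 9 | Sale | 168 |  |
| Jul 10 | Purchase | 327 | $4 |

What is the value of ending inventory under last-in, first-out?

Jul 9, 168 sold [LIFO — newest first]: 168 @ $9 = $1,512
Ending inventory: 32 @ $6 + 162 @ $9 + 327 @ $4 = $2,958

Ending inventory = $2,958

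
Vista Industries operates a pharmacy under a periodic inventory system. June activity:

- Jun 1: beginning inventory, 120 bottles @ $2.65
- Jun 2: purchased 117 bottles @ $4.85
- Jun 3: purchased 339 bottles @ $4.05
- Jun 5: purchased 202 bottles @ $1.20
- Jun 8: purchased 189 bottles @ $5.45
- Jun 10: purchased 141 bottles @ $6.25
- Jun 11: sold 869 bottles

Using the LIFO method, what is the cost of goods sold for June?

COGS = $3,518.55

Jun 11, 869 sold [LIFO — newest first]: 141 @ $6.25 + 189 @ $5.45 + 202 @ $1.20 + 337 @ $4.05 = $3,518.55
Ending inventory: 120 @ $2.65 + 117 @ $4.85 + 2 @ $4.05 = $893.55
Check: goods available $4,412.10 = COGS $3,518.55 + ending $893.55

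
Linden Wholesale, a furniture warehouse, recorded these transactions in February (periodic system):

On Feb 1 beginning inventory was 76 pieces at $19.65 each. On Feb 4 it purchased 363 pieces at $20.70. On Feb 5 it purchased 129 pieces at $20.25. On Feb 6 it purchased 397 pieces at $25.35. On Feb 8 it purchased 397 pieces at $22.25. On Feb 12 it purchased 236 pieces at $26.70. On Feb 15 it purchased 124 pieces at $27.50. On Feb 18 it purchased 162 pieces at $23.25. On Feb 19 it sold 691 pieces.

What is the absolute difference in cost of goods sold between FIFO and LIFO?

$2,500.15

FIFO COGS: 76 @ $19.65 + 363 @ $20.70 + 129 @ $20.25 + 123 @ $25.35 = $14,737.80
LIFO COGS: 162 @ $23.25 + 124 @ $27.50 + 236 @ $26.70 + 169 @ $22.25 = $17,237.95
Difference = |$14,737.80 − $17,237.95| = $2,500.15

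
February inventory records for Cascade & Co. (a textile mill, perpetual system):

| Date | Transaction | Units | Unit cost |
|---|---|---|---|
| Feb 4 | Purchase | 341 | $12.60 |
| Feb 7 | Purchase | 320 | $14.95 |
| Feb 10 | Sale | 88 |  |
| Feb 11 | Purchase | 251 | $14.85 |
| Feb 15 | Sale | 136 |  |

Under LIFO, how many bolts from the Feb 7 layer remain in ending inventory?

Feb 10, 88 sold [LIFO — newest first]: 88 @ $14.95 = $1,315.60
Feb 15, 136 sold [LIFO — newest first]: 136 @ $14.85 = $2,019.60
Total COGS = $1,315.60 + $2,019.60 = $3,335.20
Ending inventory: 341 @ $12.60 + 232 @ $14.95 + 115 @ $14.85 = $9,472.75
Check: goods available $12,807.95 = COGS $3,335.20 + ending $9,472.75

232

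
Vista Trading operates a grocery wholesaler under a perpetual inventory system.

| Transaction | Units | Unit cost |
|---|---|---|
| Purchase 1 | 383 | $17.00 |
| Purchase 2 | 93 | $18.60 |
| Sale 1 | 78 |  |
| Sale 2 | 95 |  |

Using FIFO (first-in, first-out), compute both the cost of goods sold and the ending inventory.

Sale 1 (78) [FIFO — oldest first]: 78 @ $17.00 = $1,326.00
Sale 2 (95) [FIFO — oldest first]: 95 @ $17.00 = $1,615.00
Total COGS = $1,326.00 + $1,615.00 = $2,941.00
Ending inventory: 210 @ $17.00 + 93 @ $18.60 = $5,299.80

COGS = $2,941.00; ending inventory = $5,299.80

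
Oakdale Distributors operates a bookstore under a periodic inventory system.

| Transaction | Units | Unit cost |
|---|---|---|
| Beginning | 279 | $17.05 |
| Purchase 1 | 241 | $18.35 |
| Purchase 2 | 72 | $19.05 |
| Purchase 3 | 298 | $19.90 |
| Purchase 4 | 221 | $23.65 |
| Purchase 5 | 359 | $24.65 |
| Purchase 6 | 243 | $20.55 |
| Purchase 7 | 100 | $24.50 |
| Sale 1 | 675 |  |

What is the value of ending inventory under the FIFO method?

Ending inventory = $25,798.15

Sale 1 (675) [FIFO — oldest first]: 279 @ $17.05 + 241 @ $18.35 + 72 @ $19.05 + 83 @ $19.90 = $12,202.60
Ending inventory: 215 @ $19.90 + 221 @ $23.65 + 359 @ $24.65 + 243 @ $20.55 + 100 @ $24.50 = $25,798.15
Check: goods available $38,000.75 = COGS $12,202.60 + ending $25,798.15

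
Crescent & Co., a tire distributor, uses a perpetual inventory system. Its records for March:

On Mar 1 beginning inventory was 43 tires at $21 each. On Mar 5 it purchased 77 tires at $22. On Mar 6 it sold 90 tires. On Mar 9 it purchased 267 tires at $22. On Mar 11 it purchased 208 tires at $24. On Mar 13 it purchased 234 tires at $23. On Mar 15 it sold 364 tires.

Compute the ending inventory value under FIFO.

Mar 6, 90 sold [FIFO — oldest first]: 43 @ $21 + 47 @ $22 = $1,937
Mar 15, 364 sold [FIFO — oldest first]: 30 @ $22 + 267 @ $22 + 67 @ $24 = $8,142
Total COGS = $1,937 + $8,142 = $10,079
Ending inventory: 141 @ $24 + 234 @ $23 = $8,766
Check: goods available $18,845 = COGS $10,079 + ending $8,766

Ending inventory = $8,766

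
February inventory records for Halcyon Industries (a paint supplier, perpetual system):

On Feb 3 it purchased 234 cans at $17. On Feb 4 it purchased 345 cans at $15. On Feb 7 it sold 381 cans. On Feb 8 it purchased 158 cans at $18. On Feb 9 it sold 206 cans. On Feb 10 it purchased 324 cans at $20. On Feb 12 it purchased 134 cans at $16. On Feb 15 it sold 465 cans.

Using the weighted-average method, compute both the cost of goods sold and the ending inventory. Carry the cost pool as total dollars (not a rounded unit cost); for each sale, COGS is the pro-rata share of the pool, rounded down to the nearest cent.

After Feb 3: 234 on hand, pool $3,978.00 (≈ $17.0000 each)
After Feb 4: 579 on hand, pool $9,153.00 (≈ $15.8083 each)
Feb 7, sell 381: 381/579 × $9,153.00 → $6,022.95
After Feb 8: 356 on hand, pool $5,974.05 (≈ $16.7810 each)
Feb 9, sell 206: 206/356 × $5,974.05 → $3,456.89
After Feb 10: 474 on hand, pool $8,997.16 (≈ $18.9814 each)
After Feb 12: 608 on hand, pool $11,141.16 (≈ $18.3243 each)
Feb 15, sell 465: 465/608 × $11,141.16 → $8,520.78
Total COGS = $6,022.95 + $3,456.89 + $8,520.78 = $18,000.62
Ending inventory (cost pool remaining) = $2,620.38

COGS = $18,000.62; ending inventory = $2,620.38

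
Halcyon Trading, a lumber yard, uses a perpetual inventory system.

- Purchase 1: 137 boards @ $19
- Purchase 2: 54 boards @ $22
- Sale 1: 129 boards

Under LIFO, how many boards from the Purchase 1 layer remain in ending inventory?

62

Sale 1 (129) [LIFO — newest first]: 54 @ $22 + 75 @ $19 = $2,613
Ending inventory: 62 @ $19 = $1,178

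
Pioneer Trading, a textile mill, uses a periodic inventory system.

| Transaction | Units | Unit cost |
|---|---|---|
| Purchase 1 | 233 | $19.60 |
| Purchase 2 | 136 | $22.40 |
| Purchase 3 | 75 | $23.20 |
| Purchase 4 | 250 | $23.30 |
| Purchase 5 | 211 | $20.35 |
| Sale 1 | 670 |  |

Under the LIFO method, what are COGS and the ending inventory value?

Sale 1 (670) [LIFO — newest first]: 211 @ $20.35 + 250 @ $23.30 + 75 @ $23.20 + 134 @ $22.40 = $14,860.45
Ending inventory: 233 @ $19.60 + 2 @ $22.40 = $4,611.60
Check: goods available $19,472.05 = COGS $14,860.45 + ending $4,611.60

COGS = $14,860.45; ending inventory = $4,611.60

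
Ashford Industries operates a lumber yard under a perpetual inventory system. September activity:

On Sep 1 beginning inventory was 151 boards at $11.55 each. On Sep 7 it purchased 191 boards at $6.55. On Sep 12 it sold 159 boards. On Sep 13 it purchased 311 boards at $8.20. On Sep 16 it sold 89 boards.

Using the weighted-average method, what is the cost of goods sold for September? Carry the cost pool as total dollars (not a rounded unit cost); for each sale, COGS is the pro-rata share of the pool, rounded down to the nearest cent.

After Sep 1: 151 on hand, pool $1,744.05 (≈ $11.5500 each)
After Sep 7: 342 on hand, pool $2,995.10 (≈ $8.7576 each)
Sep 12, sell 159: 159/342 × $2,995.10 → $1,392.45
After Sep 13: 494 on hand, pool $4,152.85 (≈ $8.4066 each)
Sep 16, sell 89: 89/494 × $4,152.85 → $748.18
Total COGS = $1,392.45 + $748.18 = $2,140.63
Ending inventory (cost pool remaining) = $3,404.67
Check: goods available $5,545.30 = COGS $2,140.63 + ending $3,404.67

COGS = $2,140.63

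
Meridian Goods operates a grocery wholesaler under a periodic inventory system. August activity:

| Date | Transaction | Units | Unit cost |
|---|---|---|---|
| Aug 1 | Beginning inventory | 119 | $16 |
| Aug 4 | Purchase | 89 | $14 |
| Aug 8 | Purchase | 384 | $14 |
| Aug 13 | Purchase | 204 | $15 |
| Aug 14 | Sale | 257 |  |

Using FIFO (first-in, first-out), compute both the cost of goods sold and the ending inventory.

COGS = $3,836; ending inventory = $7,750

Aug 14, 257 sold [FIFO — oldest first]: 119 @ $16 + 89 @ $14 + 49 @ $14 = $3,836
Ending inventory: 335 @ $14 + 204 @ $15 = $7,750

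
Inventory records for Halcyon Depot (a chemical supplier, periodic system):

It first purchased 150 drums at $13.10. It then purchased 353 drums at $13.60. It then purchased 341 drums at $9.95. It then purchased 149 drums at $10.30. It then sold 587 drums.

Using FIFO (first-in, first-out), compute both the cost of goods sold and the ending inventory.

Sale 1 (587) [FIFO — oldest first]: 150 @ $13.10 + 353 @ $13.60 + 84 @ $9.95 = $7,601.60
Ending inventory: 257 @ $9.95 + 149 @ $10.30 = $4,091.85

COGS = $7,601.60; ending inventory = $4,091.85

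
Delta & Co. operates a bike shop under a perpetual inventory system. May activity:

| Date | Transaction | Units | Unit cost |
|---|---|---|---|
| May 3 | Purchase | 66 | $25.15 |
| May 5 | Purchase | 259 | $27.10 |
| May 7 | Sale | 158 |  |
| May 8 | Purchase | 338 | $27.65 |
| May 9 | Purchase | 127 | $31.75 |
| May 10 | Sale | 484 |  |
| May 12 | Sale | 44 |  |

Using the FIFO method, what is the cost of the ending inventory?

May 7, 158 sold [FIFO — oldest first]: 66 @ $25.15 + 92 @ $27.10 = $4,153.10
May 10, 484 sold [FIFO — oldest first]: 167 @ $27.10 + 317 @ $27.65 = $13,290.75
May 12, 44 sold [FIFO — oldest first]: 21 @ $27.65 + 23 @ $31.75 = $1,310.90
Total COGS = $4,153.10 + $13,290.75 + $1,310.90 = $18,754.75
Ending inventory: 104 @ $31.75 = $3,302.00
Check: goods available $22,056.75 = COGS $18,754.75 + ending $3,302.00

Ending inventory = $3,302.00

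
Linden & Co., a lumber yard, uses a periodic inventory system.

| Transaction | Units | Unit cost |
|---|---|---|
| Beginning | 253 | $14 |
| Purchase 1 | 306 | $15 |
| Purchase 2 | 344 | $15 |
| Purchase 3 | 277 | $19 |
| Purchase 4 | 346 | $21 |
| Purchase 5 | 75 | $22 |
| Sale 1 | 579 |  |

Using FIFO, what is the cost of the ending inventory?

Sale 1 (579) [FIFO — oldest first]: 253 @ $14 + 306 @ $15 + 20 @ $15 = $8,432
Ending inventory: 324 @ $15 + 277 @ $19 + 346 @ $21 + 75 @ $22 = $19,039
Check: goods available $27,471 = COGS $8,432 + ending $19,039

Ending inventory = $19,039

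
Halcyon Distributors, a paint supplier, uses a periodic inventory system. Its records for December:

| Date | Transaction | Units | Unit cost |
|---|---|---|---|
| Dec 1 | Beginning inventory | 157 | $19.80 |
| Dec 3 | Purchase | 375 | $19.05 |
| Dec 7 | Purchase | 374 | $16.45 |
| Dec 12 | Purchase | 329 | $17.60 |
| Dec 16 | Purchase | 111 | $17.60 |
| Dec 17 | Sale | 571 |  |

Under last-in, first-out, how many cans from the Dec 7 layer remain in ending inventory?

Dec 17, 571 sold [LIFO — newest first]: 111 @ $17.60 + 329 @ $17.60 + 131 @ $16.45 = $9,898.95
Ending inventory: 157 @ $19.80 + 375 @ $19.05 + 243 @ $16.45 = $14,249.70

243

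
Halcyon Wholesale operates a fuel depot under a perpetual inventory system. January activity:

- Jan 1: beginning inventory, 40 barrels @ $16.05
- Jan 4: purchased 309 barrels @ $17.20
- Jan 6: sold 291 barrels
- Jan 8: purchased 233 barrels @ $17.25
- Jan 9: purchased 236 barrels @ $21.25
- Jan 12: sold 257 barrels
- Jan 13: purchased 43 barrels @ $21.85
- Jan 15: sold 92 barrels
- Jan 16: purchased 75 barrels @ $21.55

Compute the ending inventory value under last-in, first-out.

Ending inventory = $5,379.60

Jan 6, 291 sold [LIFO — newest first]: 291 @ $17.20 = $5,005.20
Jan 12, 257 sold [LIFO — newest first]: 236 @ $21.25 + 21 @ $17.25 = $5,377.25
Jan 15, 92 sold [LIFO — newest first]: 43 @ $21.85 + 49 @ $17.25 = $1,784.80
Total COGS = $5,005.20 + $5,377.25 + $1,784.80 = $12,167.25
Ending inventory: 40 @ $16.05 + 18 @ $17.20 + 163 @ $17.25 + 75 @ $21.55 = $5,379.60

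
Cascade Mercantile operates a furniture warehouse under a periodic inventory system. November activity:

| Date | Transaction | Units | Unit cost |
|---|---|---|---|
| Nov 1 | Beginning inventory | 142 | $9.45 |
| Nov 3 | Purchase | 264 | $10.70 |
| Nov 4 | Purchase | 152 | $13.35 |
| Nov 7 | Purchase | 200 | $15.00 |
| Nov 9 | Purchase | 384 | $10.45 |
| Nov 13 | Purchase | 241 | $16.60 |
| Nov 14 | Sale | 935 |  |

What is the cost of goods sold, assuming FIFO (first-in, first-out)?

Nov 14, 935 sold [FIFO — oldest first]: 142 @ $9.45 + 264 @ $10.70 + 152 @ $13.35 + 200 @ $15.00 + 177 @ $10.45 = $11,045.55
Ending inventory: 207 @ $10.45 + 241 @ $16.60 = $6,163.75

COGS = $11,045.55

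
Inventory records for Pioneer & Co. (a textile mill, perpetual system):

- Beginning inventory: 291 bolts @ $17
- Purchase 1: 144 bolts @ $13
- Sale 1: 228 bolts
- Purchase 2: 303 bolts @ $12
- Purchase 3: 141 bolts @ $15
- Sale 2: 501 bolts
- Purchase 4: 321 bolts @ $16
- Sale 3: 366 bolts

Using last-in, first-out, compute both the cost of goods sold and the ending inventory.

Sale 1 (228) [LIFO — newest first]: 144 @ $13 + 84 @ $17 = $3,300
Sale 2 (501) [LIFO — newest first]: 141 @ $15 + 303 @ $12 + 57 @ $17 = $6,720
Sale 3 (366) [LIFO — newest first]: 321 @ $16 + 45 @ $17 = $5,901
Total COGS = $3,300 + $6,720 + $5,901 = $15,921
Ending inventory: 105 @ $17 = $1,785

COGS = $15,921; ending inventory = $1,785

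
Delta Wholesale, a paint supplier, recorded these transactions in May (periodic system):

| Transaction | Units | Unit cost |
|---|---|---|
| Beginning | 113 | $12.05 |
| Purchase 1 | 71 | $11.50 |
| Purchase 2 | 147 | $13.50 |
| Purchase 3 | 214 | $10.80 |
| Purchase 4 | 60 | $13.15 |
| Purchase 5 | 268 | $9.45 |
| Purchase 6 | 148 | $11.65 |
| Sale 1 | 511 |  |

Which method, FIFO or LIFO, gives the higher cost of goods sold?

FIFO

FIFO COGS: 113 @ $12.05 + 71 @ $11.50 + 147 @ $13.50 + 180 @ $10.80 = $6,106.65
LIFO COGS: 148 @ $11.65 + 268 @ $9.45 + 60 @ $13.15 + 35 @ $10.80 = $5,423.80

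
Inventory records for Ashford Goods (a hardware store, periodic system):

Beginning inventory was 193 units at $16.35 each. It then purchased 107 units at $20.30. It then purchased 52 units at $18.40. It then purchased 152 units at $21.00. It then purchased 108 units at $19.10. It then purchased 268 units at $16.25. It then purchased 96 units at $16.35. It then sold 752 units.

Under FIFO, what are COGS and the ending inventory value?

COGS = $13,814.25; ending inventory = $3,649.60

Sale 1 (752) [FIFO — oldest first]: 193 @ $16.35 + 107 @ $20.30 + 52 @ $18.40 + 152 @ $21.00 + 108 @ $19.10 + 140 @ $16.25 = $13,814.25
Ending inventory: 128 @ $16.25 + 96 @ $16.35 = $3,649.60
Check: goods available $17,463.85 = COGS $13,814.25 + ending $3,649.60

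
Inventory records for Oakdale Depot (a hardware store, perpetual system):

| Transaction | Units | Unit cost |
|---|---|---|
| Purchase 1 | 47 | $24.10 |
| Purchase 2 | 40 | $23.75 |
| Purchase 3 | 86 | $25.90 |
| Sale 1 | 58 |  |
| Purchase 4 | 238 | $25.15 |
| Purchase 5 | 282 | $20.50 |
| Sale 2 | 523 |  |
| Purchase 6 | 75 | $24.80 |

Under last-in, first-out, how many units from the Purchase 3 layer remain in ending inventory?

25

Sale 1 (58) [LIFO — newest first]: 58 @ $25.90 = $1,502.20
Sale 2 (523) [LIFO — newest first]: 282 @ $20.50 + 238 @ $25.15 + 3 @ $25.90 = $11,844.40
Total COGS = $1,502.20 + $11,844.40 = $13,346.60
Ending inventory: 47 @ $24.10 + 40 @ $23.75 + 25 @ $25.90 + 75 @ $24.80 = $4,590.20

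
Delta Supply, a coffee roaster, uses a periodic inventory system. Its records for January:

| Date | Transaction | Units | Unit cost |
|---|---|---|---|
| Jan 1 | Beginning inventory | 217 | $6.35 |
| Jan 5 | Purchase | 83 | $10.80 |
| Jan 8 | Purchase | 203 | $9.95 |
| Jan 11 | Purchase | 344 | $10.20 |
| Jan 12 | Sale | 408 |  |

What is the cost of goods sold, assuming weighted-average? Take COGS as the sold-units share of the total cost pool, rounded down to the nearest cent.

COGS = $3,758.70

Jan 12, sell 408: 408/847 × $7,803.00 → $3,758.70
Ending inventory (cost pool remaining) = $4,044.30
Check: goods available $7,803.00 = COGS $3,758.70 + ending $4,044.30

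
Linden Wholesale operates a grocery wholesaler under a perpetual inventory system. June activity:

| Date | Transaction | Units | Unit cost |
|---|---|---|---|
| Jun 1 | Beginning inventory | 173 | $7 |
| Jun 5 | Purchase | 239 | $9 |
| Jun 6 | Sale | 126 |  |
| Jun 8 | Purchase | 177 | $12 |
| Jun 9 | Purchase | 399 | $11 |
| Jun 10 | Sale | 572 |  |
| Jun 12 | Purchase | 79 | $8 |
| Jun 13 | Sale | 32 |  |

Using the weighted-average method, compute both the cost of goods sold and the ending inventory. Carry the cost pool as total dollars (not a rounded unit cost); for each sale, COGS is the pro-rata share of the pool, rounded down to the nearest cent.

COGS = $7,211.60; ending inventory = $3,295.40

After Jun 1: 173 on hand, pool $1,211.00 (≈ $7.0000 each)
After Jun 5: 412 on hand, pool $3,362.00 (≈ $8.1602 each)
Jun 6, sell 126: 126/412 × $3,362.00 → $1,028.18
After Jun 8: 463 on hand, pool $4,457.82 (≈ $9.6281 each)
After Jun 9: 862 on hand, pool $8,846.82 (≈ $10.2631 each)
Jun 10, sell 572: 572/862 × $8,846.82 → $5,870.51
After Jun 12: 369 on hand, pool $3,608.31 (≈ $9.7786 each)
Jun 13, sell 32: 32/369 × $3,608.31 → $312.91
Total COGS = $1,028.18 + $5,870.51 + $312.91 = $7,211.60
Ending inventory (cost pool remaining) = $3,295.40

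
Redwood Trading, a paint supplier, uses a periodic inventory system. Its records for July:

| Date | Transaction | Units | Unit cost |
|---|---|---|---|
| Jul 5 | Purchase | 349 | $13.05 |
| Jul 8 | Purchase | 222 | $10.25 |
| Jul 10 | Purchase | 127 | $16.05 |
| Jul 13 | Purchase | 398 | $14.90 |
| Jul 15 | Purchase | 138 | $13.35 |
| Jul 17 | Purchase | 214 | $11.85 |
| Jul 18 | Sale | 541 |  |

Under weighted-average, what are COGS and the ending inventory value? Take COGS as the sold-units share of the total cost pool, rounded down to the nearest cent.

COGS = $7,164.77; ending inventory = $12,011.93

Jul 18, sell 541: 541/1448 × $19,176.70 → $7,164.77
Ending inventory (cost pool remaining) = $12,011.93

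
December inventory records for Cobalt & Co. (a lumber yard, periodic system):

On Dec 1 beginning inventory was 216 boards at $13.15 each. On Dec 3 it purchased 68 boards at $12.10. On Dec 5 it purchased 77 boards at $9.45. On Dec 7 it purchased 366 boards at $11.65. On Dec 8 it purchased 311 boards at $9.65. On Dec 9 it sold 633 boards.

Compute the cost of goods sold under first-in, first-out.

Dec 9, 633 sold [FIFO — oldest first]: 216 @ $13.15 + 68 @ $12.10 + 77 @ $9.45 + 272 @ $11.65 = $7,559.65
Ending inventory: 94 @ $11.65 + 311 @ $9.65 = $4,096.25
Check: goods available $11,655.90 = COGS $7,559.65 + ending $4,096.25

COGS = $7,559.65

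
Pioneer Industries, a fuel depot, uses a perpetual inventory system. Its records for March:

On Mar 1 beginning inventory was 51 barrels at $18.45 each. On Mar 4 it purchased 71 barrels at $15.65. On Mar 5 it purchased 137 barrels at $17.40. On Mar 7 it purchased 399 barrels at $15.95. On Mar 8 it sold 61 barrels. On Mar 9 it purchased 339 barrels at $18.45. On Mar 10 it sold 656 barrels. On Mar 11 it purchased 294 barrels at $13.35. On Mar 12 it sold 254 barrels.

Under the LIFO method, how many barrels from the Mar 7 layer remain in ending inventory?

Mar 8, 61 sold [LIFO — newest first]: 61 @ $15.95 = $972.95
Mar 10, 656 sold [LIFO — newest first]: 339 @ $18.45 + 317 @ $15.95 = $11,310.70
Mar 12, 254 sold [LIFO — newest first]: 254 @ $13.35 = $3,390.90
Total COGS = $972.95 + $11,310.70 + $3,390.90 = $15,674.55
Ending inventory: 51 @ $18.45 + 71 @ $15.65 + 137 @ $17.40 + 21 @ $15.95 + 40 @ $13.35 = $5,304.85

21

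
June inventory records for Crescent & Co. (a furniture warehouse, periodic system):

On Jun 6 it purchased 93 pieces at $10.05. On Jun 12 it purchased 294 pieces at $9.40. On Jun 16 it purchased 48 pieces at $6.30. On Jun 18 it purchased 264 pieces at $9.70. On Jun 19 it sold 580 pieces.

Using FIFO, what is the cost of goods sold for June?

Jun 19, 580 sold [FIFO — oldest first]: 93 @ $10.05 + 294 @ $9.40 + 48 @ $6.30 + 145 @ $9.70 = $5,407.15
Ending inventory: 119 @ $9.70 = $1,154.30

COGS = $5,407.15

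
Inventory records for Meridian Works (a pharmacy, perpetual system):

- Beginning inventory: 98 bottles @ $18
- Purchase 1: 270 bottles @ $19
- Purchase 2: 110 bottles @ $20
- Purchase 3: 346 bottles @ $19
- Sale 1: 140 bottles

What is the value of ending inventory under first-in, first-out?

Ending inventory = $13,106

Sale 1 (140) [FIFO — oldest first]: 98 @ $18 + 42 @ $19 = $2,562
Ending inventory: 228 @ $19 + 110 @ $20 + 346 @ $19 = $13,106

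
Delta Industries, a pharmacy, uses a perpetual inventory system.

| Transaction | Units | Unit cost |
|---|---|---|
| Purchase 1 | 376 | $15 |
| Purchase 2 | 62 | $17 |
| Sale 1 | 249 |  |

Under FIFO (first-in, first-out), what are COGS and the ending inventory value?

COGS = $3,735; ending inventory = $2,959

Sale 1 (249) [FIFO — oldest first]: 249 @ $15 = $3,735
Ending inventory: 127 @ $15 + 62 @ $17 = $2,959
Check: goods available $6,694 = COGS $3,735 + ending $2,959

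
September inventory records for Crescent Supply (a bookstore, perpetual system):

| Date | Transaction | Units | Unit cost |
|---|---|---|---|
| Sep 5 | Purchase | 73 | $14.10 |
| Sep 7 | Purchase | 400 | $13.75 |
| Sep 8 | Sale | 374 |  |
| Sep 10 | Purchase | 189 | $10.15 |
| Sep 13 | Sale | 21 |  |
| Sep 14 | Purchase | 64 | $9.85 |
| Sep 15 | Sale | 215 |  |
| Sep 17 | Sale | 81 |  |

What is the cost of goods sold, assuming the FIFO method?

Sep 8, 374 sold [FIFO — oldest first]: 73 @ $14.10 + 301 @ $13.75 = $5,168.05
Sep 13, 21 sold [FIFO — oldest first]: 21 @ $13.75 = $288.75
Sep 15, 215 sold [FIFO — oldest first]: 78 @ $13.75 + 137 @ $10.15 = $2,463.05
Sep 17, 81 sold [FIFO — oldest first]: 52 @ $10.15 + 29 @ $9.85 = $813.45
Total COGS = $5,168.05 + $288.75 + $2,463.05 + $813.45 = $8,733.30
Ending inventory: 35 @ $9.85 = $344.75

COGS = $8,733.30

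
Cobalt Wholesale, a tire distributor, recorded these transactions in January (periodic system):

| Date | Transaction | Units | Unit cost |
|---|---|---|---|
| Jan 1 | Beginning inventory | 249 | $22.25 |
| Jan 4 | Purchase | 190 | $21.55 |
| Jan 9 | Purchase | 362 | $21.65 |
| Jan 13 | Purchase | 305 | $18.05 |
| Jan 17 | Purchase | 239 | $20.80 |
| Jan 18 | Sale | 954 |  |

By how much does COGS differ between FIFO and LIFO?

FIFO COGS: 249 @ $22.25 + 190 @ $21.55 + 362 @ $21.65 + 153 @ $18.05 = $20,233.70
LIFO COGS: 239 @ $20.80 + 305 @ $18.05 + 362 @ $21.65 + 48 @ $21.55 = $19,348.15
Difference = |$20,233.70 − $19,348.15| = $885.55

$885.55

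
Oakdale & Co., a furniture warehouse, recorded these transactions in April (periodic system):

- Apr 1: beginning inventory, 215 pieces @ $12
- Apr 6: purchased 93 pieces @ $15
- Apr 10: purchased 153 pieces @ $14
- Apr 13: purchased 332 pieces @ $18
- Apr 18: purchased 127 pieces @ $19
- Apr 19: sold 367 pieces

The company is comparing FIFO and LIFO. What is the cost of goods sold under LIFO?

COGS = $6,733

FIFO COGS: 215 @ $12 + 93 @ $15 + 59 @ $14 = $4,801
LIFO COGS: 127 @ $19 + 240 @ $18 = $6,733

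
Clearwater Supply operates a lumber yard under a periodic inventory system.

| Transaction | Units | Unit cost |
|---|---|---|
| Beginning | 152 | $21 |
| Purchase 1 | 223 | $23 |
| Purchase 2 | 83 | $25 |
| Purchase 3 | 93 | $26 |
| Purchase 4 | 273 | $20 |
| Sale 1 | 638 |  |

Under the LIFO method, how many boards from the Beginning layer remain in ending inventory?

152

Sale 1 (638) [LIFO — newest first]: 273 @ $20 + 93 @ $26 + 83 @ $25 + 189 @ $23 = $14,300
Ending inventory: 152 @ $21 + 34 @ $23 = $3,974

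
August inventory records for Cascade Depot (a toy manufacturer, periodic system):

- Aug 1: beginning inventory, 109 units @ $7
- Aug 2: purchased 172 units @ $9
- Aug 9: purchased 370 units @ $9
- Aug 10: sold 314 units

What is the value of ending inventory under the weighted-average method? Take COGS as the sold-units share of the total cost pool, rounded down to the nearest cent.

Aug 10, sell 314: 314/651 × $5,641.00 → $2,720.85
Ending inventory (cost pool remaining) = $2,920.15

Ending inventory = $2,920.15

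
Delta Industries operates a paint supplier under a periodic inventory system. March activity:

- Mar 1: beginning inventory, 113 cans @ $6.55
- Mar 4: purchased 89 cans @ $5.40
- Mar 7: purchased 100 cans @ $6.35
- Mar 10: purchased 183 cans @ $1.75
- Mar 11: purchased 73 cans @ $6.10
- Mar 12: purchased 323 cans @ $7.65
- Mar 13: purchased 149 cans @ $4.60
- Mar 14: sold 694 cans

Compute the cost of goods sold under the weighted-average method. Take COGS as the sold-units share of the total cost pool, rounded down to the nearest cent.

COGS = $3,892.90

Mar 14, sell 694: 694/1030 × $5,777.65 → $3,892.90
Ending inventory (cost pool remaining) = $1,884.75
Check: goods available $5,777.65 = COGS $3,892.90 + ending $1,884.75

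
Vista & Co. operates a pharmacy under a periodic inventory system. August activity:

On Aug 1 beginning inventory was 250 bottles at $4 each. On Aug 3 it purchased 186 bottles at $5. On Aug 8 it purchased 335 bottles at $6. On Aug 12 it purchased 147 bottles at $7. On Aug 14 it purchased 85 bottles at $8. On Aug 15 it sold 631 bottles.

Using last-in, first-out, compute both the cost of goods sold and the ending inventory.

Aug 15, 631 sold [LIFO — newest first]: 85 @ $8 + 147 @ $7 + 335 @ $6 + 64 @ $5 = $4,039
Ending inventory: 250 @ $4 + 122 @ $5 = $1,610

COGS = $4,039; ending inventory = $1,610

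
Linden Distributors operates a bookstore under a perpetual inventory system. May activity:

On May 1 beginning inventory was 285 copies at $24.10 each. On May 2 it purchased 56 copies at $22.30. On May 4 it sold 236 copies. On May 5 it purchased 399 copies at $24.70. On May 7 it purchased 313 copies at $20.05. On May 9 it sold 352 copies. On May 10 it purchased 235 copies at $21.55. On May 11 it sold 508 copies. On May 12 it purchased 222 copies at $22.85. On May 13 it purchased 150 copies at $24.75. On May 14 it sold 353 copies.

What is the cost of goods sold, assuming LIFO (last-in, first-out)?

COGS = $32,984.15

May 4, 236 sold [LIFO — newest first]: 56 @ $22.30 + 180 @ $24.10 = $5,586.80
May 9, 352 sold [LIFO — newest first]: 313 @ $20.05 + 39 @ $24.70 = $7,238.95
May 11, 508 sold [LIFO — newest first]: 235 @ $21.55 + 273 @ $24.70 = $11,807.35
May 14, 353 sold [LIFO — newest first]: 150 @ $24.75 + 203 @ $22.85 = $8,351.05
Total COGS = $5,586.80 + $7,238.95 + $11,807.35 + $8,351.05 = $32,984.15
Ending inventory: 105 @ $24.10 + 87 @ $24.70 + 19 @ $22.85 = $5,113.55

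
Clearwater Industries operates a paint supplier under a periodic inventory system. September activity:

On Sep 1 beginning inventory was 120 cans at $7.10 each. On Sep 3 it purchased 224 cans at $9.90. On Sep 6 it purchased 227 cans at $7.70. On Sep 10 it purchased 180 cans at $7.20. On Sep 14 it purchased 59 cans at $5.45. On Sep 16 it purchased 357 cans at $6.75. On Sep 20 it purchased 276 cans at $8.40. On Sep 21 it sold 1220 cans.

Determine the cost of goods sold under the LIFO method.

Sep 21, 1220 sold [LIFO — newest first]: 276 @ $8.40 + 357 @ $6.75 + 59 @ $5.45 + 180 @ $7.20 + 227 @ $7.70 + 121 @ $9.90 = $9,291.50
Ending inventory: 120 @ $7.10 + 103 @ $9.90 = $1,871.70
Check: goods available $11,163.20 = COGS $9,291.50 + ending $1,871.70

COGS = $9,291.50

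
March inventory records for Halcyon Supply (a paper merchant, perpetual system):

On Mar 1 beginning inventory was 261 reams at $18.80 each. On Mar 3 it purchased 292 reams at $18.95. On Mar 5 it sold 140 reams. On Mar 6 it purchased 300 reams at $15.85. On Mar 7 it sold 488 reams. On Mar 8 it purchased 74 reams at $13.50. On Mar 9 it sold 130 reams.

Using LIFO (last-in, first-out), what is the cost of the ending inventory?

Mar 5, 140 sold [LIFO — newest first]: 140 @ $18.95 = $2,653.00
Mar 7, 488 sold [LIFO — newest first]: 300 @ $15.85 + 152 @ $18.95 + 36 @ $18.80 = $8,312.20
Mar 9, 130 sold [LIFO — newest first]: 74 @ $13.50 + 56 @ $18.80 = $2,051.80
Total COGS = $2,653.00 + $8,312.20 + $2,051.80 = $13,017.00
Ending inventory: 169 @ $18.80 = $3,177.20

Ending inventory = $3,177.20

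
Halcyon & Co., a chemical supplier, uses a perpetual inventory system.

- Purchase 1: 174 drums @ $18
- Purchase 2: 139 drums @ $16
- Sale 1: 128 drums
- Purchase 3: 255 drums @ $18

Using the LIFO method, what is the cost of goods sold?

COGS = $2,048

Sale 1 (128) [LIFO — newest first]: 128 @ $16 = $2,048
Ending inventory: 174 @ $18 + 11 @ $16 + 255 @ $18 = $7,898
Check: goods available $9,946 = COGS $2,048 + ending $7,898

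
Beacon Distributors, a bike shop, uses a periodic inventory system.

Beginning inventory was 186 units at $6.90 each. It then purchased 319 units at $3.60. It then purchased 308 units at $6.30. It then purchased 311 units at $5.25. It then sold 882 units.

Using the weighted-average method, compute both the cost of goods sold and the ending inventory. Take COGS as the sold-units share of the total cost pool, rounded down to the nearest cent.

COGS = $4,712.06; ending inventory = $1,292.89

Sale 1, sell 882: 882/1124 × $6,004.95 → $4,712.06
Ending inventory (cost pool remaining) = $1,292.89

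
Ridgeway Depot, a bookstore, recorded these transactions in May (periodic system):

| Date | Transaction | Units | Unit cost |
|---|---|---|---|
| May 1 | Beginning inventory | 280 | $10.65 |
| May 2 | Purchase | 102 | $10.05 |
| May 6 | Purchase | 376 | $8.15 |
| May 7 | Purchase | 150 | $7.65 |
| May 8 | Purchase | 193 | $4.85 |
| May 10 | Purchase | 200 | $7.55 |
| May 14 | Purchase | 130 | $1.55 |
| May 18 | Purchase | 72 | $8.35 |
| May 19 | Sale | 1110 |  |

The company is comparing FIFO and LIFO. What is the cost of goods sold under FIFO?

COGS = $9,223.00

FIFO COGS: 280 @ $10.65 + 102 @ $10.05 + 376 @ $8.15 + 150 @ $7.65 + 193 @ $4.85 + 9 @ $7.55 = $9,223.00
LIFO COGS: 72 @ $8.35 + 130 @ $1.55 + 200 @ $7.55 + 193 @ $4.85 + 150 @ $7.65 + 365 @ $8.15 = $7,371.00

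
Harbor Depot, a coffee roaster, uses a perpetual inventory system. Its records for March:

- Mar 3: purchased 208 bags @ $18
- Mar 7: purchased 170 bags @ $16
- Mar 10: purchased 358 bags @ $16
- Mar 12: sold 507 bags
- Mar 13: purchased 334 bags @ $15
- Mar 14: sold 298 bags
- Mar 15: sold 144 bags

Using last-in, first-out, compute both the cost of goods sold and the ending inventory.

Mar 12, 507 sold [LIFO — newest first]: 358 @ $16 + 149 @ $16 = $8,112
Mar 14, 298 sold [LIFO — newest first]: 298 @ $15 = $4,470
Mar 15, 144 sold [LIFO — newest first]: 36 @ $15 + 21 @ $16 + 87 @ $18 = $2,442
Total COGS = $8,112 + $4,470 + $2,442 = $15,024
Ending inventory: 121 @ $18 = $2,178

COGS = $15,024; ending inventory = $2,178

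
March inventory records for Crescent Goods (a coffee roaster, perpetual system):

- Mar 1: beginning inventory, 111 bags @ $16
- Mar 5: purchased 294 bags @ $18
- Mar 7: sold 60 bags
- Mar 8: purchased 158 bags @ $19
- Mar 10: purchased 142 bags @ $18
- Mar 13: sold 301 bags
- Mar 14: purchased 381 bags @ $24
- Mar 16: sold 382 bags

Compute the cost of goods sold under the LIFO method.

COGS = $15,818

Mar 7, 60 sold [LIFO — newest first]: 60 @ $18 = $1,080
Mar 13, 301 sold [LIFO — newest first]: 142 @ $18 + 158 @ $19 + 1 @ $18 = $5,576
Mar 16, 382 sold [LIFO — newest first]: 381 @ $24 + 1 @ $18 = $9,162
Total COGS = $1,080 + $5,576 + $9,162 = $15,818
Ending inventory: 111 @ $16 + 232 @ $18 = $5,952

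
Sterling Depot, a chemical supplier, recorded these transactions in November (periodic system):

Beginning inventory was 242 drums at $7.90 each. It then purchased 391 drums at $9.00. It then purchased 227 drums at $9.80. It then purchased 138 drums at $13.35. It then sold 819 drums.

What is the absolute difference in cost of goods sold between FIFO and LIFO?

$830.00

FIFO COGS: 242 @ $7.90 + 391 @ $9.00 + 186 @ $9.80 = $7,253.60
LIFO COGS: 138 @ $13.35 + 227 @ $9.80 + 391 @ $9.00 + 63 @ $7.90 = $8,083.60
Difference = |$7,253.60 − $8,083.60| = $830.00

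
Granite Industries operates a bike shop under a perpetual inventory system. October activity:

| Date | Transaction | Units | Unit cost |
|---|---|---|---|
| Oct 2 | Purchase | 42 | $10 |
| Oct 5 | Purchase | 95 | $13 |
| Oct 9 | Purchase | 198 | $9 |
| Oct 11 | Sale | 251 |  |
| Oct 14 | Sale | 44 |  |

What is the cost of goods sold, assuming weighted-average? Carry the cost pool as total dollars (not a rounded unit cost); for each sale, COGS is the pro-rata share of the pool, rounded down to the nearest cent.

COGS = $3,026.60

After Oct 2: 42 on hand, pool $420.00 (≈ $10.0000 each)
After Oct 5: 137 on hand, pool $1,655.00 (≈ $12.0803 each)
After Oct 9: 335 on hand, pool $3,437.00 (≈ $10.2597 each)
Oct 11, sell 251: 251/335 × $3,437.00 → $2,575.18
Oct 14, sell 44: 44/84 × $861.82 → $451.42
Total COGS = $2,575.18 + $451.42 = $3,026.60
Ending inventory (cost pool remaining) = $410.40
Check: goods available $3,437.00 = COGS $3,026.60 + ending $410.40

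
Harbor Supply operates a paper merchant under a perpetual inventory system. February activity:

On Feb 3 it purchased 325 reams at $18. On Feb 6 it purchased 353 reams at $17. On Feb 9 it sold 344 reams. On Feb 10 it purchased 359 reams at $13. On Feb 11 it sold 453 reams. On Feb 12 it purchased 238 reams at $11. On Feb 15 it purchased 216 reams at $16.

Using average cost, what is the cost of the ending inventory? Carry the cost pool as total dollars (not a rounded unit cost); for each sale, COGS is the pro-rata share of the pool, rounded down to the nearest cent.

Ending inventory = $9,712.14

After Feb 3: 325 on hand, pool $5,850.00 (≈ $18.0000 each)
After Feb 6: 678 on hand, pool $11,851.00 (≈ $17.4794 each)
Feb 9, sell 344: 344/678 × $11,851.00 → $6,012.89
After Feb 10: 693 on hand, pool $10,505.11 (≈ $15.1589 each)
Feb 11, sell 453: 453/693 × $10,505.11 → $6,866.97
After Feb 12: 478 on hand, pool $6,256.14 (≈ $13.0882 each)
After Feb 15: 694 on hand, pool $9,712.14 (≈ $13.9944 each)
Total COGS = $6,012.89 + $6,866.97 = $12,879.86
Ending inventory (cost pool remaining) = $9,712.14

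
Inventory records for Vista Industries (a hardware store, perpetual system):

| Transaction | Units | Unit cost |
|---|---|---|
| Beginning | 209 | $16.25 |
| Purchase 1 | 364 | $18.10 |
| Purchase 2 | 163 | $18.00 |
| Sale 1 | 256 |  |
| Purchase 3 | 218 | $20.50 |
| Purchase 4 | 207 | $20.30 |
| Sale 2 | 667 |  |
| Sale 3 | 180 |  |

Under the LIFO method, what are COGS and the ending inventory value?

COGS = $20,647.25; ending inventory = $942.50

Sale 1 (256) [LIFO — newest first]: 163 @ $18.00 + 93 @ $18.10 = $4,617.30
Sale 2 (667) [LIFO — newest first]: 207 @ $20.30 + 218 @ $20.50 + 242 @ $18.10 = $13,051.30
Sale 3 (180) [LIFO — newest first]: 29 @ $18.10 + 151 @ $16.25 = $2,978.65
Total COGS = $4,617.30 + $13,051.30 + $2,978.65 = $20,647.25
Ending inventory: 58 @ $16.25 = $942.50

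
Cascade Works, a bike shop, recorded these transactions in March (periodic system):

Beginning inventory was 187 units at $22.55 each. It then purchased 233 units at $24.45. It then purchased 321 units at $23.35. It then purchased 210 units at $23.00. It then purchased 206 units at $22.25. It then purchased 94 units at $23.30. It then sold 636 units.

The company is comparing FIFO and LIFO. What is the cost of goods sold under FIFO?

COGS = $14,957.30

FIFO COGS: 187 @ $22.55 + 233 @ $24.45 + 216 @ $23.35 = $14,957.30
LIFO COGS: 94 @ $23.30 + 206 @ $22.25 + 210 @ $23.00 + 126 @ $23.35 = $14,545.80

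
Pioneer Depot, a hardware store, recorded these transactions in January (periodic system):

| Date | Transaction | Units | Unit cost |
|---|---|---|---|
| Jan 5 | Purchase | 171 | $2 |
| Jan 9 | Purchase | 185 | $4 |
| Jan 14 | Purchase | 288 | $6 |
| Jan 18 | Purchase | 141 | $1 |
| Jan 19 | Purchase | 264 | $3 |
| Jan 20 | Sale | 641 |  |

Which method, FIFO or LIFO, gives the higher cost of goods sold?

FIFO COGS: 171 @ $2 + 185 @ $4 + 285 @ $6 = $2,792
LIFO COGS: 264 @ $3 + 141 @ $1 + 236 @ $6 = $2,349

FIFO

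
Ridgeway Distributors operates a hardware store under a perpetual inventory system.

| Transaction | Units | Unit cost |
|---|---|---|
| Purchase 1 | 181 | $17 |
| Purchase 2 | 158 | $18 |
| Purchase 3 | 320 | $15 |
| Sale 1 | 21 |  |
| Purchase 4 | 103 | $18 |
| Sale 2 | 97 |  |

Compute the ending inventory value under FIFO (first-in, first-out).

Sale 1 (21) [FIFO — oldest first]: 21 @ $17 = $357
Sale 2 (97) [FIFO — oldest first]: 97 @ $17 = $1,649
Total COGS = $357 + $1,649 = $2,006
Ending inventory: 63 @ $17 + 158 @ $18 + 320 @ $15 + 103 @ $18 = $10,569
Check: goods available $12,575 = COGS $2,006 + ending $10,569

Ending inventory = $10,569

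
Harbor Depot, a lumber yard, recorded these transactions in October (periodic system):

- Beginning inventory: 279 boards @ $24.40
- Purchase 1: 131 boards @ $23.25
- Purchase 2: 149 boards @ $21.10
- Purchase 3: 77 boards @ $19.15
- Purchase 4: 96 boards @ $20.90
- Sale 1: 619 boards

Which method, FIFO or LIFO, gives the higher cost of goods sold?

FIFO COGS: 279 @ $24.40 + 131 @ $23.25 + 149 @ $21.10 + 60 @ $19.15 = $14,146.25
LIFO COGS: 96 @ $20.90 + 77 @ $19.15 + 149 @ $21.10 + 131 @ $23.25 + 166 @ $24.40 = $13,721.00

FIFO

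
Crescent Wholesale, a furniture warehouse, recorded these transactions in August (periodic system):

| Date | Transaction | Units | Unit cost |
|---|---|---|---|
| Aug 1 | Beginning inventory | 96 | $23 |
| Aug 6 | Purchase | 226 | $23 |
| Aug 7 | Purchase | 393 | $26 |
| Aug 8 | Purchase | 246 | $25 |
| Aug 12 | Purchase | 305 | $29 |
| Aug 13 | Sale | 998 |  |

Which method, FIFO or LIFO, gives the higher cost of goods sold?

LIFO

FIFO COGS: 96 @ $23 + 226 @ $23 + 393 @ $26 + 246 @ $25 + 37 @ $29 = $24,847
LIFO COGS: 305 @ $29 + 246 @ $25 + 393 @ $26 + 54 @ $23 = $26,455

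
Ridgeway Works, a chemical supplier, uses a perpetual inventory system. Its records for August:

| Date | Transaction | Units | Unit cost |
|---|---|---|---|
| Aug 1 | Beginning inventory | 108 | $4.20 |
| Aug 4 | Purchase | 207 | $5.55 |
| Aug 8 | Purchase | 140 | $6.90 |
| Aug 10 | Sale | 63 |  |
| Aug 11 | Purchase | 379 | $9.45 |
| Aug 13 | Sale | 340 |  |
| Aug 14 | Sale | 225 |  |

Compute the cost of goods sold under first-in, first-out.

Aug 10, 63 sold [FIFO — oldest first]: 63 @ $4.20 = $264.60
Aug 13, 340 sold [FIFO — oldest first]: 45 @ $4.20 + 207 @ $5.55 + 88 @ $6.90 = $1,945.05
Aug 14, 225 sold [FIFO — oldest first]: 52 @ $6.90 + 173 @ $9.45 = $1,993.65
Total COGS = $264.60 + $1,945.05 + $1,993.65 = $4,203.30
Ending inventory: 206 @ $9.45 = $1,946.70

COGS = $4,203.30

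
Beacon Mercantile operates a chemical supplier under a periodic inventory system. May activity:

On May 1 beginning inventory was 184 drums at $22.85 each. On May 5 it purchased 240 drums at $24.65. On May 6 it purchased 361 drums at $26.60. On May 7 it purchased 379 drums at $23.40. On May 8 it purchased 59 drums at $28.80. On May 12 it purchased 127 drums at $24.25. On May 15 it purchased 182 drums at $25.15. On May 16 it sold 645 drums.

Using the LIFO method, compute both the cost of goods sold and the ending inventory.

COGS = $15,838.05; ending inventory = $22,109.80

May 16, 645 sold [LIFO — newest first]: 182 @ $25.15 + 127 @ $24.25 + 59 @ $28.80 + 277 @ $23.40 = $15,838.05
Ending inventory: 184 @ $22.85 + 240 @ $24.65 + 361 @ $26.60 + 102 @ $23.40 = $22,109.80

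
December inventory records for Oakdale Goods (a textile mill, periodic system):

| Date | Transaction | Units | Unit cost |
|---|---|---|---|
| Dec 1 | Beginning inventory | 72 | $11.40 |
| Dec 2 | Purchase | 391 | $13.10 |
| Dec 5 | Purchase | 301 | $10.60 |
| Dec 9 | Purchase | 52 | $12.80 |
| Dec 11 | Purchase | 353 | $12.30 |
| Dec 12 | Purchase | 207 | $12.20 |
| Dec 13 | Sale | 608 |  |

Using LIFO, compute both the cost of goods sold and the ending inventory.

Dec 13, 608 sold [LIFO — newest first]: 207 @ $12.20 + 353 @ $12.30 + 48 @ $12.80 = $7,481.70
Ending inventory: 72 @ $11.40 + 391 @ $13.10 + 301 @ $10.60 + 4 @ $12.80 = $9,184.70

COGS = $7,481.70; ending inventory = $9,184.70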